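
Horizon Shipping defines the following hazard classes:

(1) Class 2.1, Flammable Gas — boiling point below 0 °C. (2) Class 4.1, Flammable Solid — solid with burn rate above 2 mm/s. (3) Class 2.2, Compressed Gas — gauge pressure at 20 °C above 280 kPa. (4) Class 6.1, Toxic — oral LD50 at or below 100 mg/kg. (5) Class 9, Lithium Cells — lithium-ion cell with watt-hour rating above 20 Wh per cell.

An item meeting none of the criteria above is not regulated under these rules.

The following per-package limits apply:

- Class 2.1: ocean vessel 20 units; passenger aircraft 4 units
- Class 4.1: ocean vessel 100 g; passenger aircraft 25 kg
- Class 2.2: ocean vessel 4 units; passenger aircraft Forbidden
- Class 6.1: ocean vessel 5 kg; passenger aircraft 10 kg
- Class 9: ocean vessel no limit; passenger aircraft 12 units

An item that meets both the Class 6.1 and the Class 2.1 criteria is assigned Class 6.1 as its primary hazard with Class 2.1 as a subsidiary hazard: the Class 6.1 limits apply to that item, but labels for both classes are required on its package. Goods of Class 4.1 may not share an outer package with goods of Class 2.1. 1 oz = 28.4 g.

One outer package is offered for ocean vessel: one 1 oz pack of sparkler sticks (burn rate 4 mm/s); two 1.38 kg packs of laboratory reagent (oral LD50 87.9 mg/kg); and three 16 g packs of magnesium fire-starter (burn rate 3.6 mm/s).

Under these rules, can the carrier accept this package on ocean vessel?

The sparkler sticks have burn rate 4 mm/s, which is > 2 mm/s, so they are Class 4.1 (Flammable Solid).
Oral LD50 87.9 mg/kg meets the Class 6.1 criterion (Toxic), so the laboratory reagent is Class 6.1.
Magnesium fire-starter: burn rate 3.6 mm/s > 2 mm/s → Class 4.1 (Flammable Solid).
Total Class 4.1: (one 1 oz pack = 28.4 g) + (three 16 g packs = 48 g) = 76.4 g.
76.4 g ≤ 100 g (ocean vessel limit, Class 4.1) — within limit.
Class 6.1 quantity: two 1.38 kg packs = 2.76 kg.
2.76 kg is within the ocean vessel limit of 5 kg for Class 6.1.
The segregation rule (Class 4.1 with Class 2.1) does not apply to Class 4.1 with Class 6.1.
Every hazard class is within its ocean vessel limit and no segregation rule is violated.

Yes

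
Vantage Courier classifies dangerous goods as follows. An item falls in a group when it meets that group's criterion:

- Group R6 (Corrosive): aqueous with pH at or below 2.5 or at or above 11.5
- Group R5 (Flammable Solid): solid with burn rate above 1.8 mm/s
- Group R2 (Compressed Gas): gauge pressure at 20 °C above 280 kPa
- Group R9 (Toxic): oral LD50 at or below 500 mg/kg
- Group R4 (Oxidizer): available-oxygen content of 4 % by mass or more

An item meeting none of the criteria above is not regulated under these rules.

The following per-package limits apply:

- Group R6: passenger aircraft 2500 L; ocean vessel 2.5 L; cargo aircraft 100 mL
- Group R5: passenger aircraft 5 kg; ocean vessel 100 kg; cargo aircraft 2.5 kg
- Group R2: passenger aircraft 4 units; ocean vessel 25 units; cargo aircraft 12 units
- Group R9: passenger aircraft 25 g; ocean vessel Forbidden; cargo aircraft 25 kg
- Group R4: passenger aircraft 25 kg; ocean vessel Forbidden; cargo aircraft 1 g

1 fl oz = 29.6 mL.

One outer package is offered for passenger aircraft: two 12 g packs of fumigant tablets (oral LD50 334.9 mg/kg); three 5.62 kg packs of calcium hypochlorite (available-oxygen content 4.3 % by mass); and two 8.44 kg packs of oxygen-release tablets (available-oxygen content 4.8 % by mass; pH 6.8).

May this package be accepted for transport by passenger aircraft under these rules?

The fumigant tablets have oral LD50 334.9 mg/kg, which is ≤ 500 mg/kg, so they are Group R9 (Toxic).
With available-oxygen content 4.3 % by mass (≥ 4 % by mass), the calcium hypochlorite falls in Group R4.
The oxygen-release tablets have available-oxygen content 4.8 % by mass, which is ≥ 4 % by mass, so they are Group R4 (Oxidizer).
Group R9 quantity: two 12 g packs = 24 g.
That is within the Group R9 passenger aircraft limit of 25 g.
Group R4 net quantity: (three 5.62 kg packs = 16.86 kg) + (two 8.44 kg packs = 16.88 kg) = 33.74 kg.
33.74 kg > 25 kg (passenger aircraft limit, Group R4) — over the limit.

No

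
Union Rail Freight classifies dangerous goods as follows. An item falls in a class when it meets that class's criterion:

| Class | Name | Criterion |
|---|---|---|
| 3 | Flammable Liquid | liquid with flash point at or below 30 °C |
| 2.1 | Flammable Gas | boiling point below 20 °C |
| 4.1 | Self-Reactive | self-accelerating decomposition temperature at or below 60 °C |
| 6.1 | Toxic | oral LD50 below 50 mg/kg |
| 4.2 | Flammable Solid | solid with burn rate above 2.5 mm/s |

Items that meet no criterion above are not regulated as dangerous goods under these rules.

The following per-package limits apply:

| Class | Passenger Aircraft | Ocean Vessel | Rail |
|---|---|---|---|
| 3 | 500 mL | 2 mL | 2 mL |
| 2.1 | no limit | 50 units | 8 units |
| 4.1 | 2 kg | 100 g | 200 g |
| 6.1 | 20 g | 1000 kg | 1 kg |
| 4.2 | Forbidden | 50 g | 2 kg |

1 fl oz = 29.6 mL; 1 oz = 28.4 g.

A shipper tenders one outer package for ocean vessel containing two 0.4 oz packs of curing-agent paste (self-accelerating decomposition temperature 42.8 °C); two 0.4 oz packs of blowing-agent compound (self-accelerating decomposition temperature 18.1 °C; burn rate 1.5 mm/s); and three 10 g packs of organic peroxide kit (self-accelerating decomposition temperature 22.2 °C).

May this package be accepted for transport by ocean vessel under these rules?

The curing-agent paste has self-accelerating decomposition temperature 42.8 °C, which is ≤ 60 °C, so it is Class 4.1 (Self-Reactive).
Blowing-agent compound: self-accelerating decomposition temperature 18.1 °C ≤ 60 °C → Class 4.1 (Self-Reactive).
With self-accelerating decomposition temperature 22.2 °C (≤ 60 °C), the organic peroxide kit falls in Class 4.1.
Total Class 4.1: (two 0.4 oz packs = 22.72 g) + (two 0.4 oz packs = 22.72 g) + (three 10 g packs = 30 g) = 75.44 g.
That is within the Class 4.1 ocean vessel limit of 100 g.

Yes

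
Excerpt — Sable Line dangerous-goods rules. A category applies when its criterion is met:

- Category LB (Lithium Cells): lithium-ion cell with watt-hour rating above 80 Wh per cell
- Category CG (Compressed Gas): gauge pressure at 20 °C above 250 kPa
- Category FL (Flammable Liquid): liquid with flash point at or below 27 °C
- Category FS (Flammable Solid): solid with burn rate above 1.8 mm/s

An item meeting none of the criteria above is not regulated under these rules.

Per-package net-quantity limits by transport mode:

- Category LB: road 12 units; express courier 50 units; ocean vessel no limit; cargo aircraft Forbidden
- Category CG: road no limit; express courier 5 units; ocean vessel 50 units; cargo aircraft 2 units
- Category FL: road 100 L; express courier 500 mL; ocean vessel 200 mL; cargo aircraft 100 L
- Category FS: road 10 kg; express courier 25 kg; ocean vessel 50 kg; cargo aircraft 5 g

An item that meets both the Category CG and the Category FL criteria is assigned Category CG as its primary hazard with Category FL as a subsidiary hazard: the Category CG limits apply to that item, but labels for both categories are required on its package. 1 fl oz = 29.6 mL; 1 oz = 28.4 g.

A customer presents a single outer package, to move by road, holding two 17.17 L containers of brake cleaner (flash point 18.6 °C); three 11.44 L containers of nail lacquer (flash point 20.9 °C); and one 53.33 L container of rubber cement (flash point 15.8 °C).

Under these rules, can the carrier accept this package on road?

No

Brake cleaner: flash point 18.6 °C ≤ 27 °C → Category FL (Flammable Liquid).
The nail lacquer has flash point 20.9 °C, which is ≤ 27 °C, so it is Category FL (Flammable Liquid).
With flash point 15.8 °C (≤ 27 °C), the rubber cement falls in Category FL.
Total Category FL: (two 17.17 L containers = 34.34 L) + (three 11.44 L containers = 34.32 L) + 53.33 L = 121.99 L.
That exceeds the Category FL road limit of 100 L.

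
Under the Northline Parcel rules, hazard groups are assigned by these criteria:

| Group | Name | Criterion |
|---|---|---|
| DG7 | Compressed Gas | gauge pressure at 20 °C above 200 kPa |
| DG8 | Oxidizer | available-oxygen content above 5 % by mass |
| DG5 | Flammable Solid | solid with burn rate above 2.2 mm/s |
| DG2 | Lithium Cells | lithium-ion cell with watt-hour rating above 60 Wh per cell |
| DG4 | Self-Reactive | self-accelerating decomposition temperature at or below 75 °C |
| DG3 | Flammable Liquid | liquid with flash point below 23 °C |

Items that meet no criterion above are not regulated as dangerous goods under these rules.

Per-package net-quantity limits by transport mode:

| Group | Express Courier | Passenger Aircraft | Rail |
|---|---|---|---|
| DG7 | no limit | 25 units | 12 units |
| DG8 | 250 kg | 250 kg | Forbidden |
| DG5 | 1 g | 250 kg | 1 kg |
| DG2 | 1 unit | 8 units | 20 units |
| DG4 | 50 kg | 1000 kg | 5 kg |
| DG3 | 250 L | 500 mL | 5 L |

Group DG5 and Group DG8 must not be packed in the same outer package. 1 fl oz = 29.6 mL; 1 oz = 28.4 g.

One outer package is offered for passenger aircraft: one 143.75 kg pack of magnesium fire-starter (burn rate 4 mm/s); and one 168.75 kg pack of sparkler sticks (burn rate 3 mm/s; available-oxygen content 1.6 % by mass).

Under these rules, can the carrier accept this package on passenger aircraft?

Magnesium fire-starter: burn rate 4 mm/s > 2.2 mm/s → Group DG5 (Flammable Solid).
With burn rate 3 mm/s (> 2.2 mm/s), the sparkler sticks fall in Group DG5.
Total Group DG5: 143.75 kg + 168.75 kg = 312.5 kg.
That exceeds the Group DG5 passenger aircraft limit of 250 kg.

No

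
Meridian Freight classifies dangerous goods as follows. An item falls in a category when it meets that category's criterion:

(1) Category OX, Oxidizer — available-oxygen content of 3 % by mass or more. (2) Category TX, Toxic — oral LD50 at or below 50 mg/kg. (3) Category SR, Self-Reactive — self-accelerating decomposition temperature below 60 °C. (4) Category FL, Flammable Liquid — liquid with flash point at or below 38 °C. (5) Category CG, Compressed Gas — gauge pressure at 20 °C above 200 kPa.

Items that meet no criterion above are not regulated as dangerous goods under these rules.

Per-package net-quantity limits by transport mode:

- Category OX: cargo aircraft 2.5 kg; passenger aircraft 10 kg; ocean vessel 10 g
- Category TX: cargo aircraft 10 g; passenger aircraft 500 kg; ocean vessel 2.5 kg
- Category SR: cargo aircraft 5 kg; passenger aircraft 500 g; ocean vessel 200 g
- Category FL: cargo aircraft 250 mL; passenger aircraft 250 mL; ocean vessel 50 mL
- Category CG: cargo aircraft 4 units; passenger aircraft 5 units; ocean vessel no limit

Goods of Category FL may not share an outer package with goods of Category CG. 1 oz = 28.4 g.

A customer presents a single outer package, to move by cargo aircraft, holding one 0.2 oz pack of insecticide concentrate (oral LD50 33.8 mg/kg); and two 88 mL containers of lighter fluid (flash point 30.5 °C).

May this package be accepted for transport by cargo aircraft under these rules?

Yes

Insecticide concentrate: oral LD50 33.8 mg/kg ≤ 50 mg/kg → Category TX (Toxic).
Flash point 30.5 °C meets the Category FL criterion (Flammable Liquid), so the lighter fluid is Category FL.
Category FL quantity: two 88 mL containers = 176 mL.
That is within the Category FL cargo aircraft limit of 250 mL.
Category TX quantity: one 0.2 oz pack = 5.68 g.
5.68 g ≤ 10 g (cargo aircraft limit, Category TX) — within limit.
The segregation rule (Category FL with Category CG) does not apply to Category FL with Category TX.
Every hazard category is within its cargo aircraft limit and no segregation rule is violated.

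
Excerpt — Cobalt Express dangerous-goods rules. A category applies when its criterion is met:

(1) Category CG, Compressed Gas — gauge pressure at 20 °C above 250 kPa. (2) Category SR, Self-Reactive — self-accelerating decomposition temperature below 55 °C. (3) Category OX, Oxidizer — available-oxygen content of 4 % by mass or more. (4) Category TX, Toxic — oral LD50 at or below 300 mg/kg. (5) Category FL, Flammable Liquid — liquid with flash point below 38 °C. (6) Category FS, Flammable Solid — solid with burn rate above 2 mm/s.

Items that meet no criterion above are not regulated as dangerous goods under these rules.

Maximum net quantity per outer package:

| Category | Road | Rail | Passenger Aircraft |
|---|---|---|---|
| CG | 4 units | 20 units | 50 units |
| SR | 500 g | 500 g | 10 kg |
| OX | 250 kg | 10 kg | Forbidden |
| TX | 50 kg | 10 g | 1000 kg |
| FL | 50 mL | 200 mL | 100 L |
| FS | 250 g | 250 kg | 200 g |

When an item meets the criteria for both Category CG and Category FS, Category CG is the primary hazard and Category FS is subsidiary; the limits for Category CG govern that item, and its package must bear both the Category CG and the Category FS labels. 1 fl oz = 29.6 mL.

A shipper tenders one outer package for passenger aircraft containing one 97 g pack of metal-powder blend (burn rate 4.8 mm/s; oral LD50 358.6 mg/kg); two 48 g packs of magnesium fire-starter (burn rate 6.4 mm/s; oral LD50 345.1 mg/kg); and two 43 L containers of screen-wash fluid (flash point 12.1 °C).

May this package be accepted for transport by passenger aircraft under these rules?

The metal-powder blend has burn rate 4.8 mm/s, which is > 2 mm/s, so it is Category FS (Flammable Solid).
Magnesium fire-starter: burn rate 6.4 mm/s > 2 mm/s → Category FS (Flammable Solid).
Screen-wash fluid: flash point 12.1 °C < 38 °C → Category FL (Flammable Liquid).
Total Category FS: 97 g + (two 48 g packs = 96 g) = 193 g.
193 g ≤ 200 g (passenger aircraft limit, Category FS) — within limit.
Category FL quantity: two 43 L containers = 86 L.
That is within the Category FL passenger aircraft limit of 100 L.
Every hazard category is within its passenger aircraft limit and no segregation rule is violated.

Yes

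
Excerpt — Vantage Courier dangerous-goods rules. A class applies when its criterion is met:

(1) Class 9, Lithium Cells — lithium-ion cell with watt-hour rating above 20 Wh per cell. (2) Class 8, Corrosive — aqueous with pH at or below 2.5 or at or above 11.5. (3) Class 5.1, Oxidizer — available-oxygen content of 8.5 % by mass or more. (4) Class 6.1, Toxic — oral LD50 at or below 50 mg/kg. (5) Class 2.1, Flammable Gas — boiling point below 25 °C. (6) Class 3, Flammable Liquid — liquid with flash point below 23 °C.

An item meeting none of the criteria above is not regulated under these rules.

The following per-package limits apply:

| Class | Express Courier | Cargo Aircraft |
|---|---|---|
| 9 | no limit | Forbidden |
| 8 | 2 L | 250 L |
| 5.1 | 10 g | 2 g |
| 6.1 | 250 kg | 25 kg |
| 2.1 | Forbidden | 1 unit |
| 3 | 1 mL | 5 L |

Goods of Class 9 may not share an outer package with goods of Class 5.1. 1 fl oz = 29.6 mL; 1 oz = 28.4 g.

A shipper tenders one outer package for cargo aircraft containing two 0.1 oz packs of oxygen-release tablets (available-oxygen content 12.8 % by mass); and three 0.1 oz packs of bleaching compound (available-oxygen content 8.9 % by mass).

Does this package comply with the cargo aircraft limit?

The oxygen-release tablets have available-oxygen content 12.8 % by mass, which is ≥ 8.5 % by mass, so they are Class 5.1 (Oxidizer).
Bleaching compound: available-oxygen content 8.9 % by mass ≥ 8.5 % by mass → Class 5.1 (Oxidizer).
Class 5.1 net quantity: (two 0.1 oz packs = 5.68 g) + (three 0.1 oz packs = 8.52 g) = 14.2 g.
14.2 g exceeds the cargo aircraft limit of 2 g for Class 5.1.

No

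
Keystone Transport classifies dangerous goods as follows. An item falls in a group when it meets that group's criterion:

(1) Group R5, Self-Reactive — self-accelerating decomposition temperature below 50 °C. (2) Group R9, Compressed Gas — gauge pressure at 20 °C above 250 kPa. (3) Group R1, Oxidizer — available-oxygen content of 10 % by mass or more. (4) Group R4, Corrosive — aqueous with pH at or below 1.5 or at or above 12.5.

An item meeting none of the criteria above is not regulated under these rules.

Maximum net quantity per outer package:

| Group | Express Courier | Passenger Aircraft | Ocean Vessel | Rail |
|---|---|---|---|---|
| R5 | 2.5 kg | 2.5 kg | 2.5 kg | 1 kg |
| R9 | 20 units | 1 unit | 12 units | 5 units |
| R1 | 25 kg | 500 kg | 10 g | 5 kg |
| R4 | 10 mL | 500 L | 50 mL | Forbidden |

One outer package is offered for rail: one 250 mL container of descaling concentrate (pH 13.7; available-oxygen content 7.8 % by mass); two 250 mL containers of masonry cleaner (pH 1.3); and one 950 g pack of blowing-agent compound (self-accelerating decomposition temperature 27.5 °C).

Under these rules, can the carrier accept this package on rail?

No

pH 13.7 meets the Group R4 criterion (Corrosive), so the descaling concentrate is Group R4.
pH 1.3 meets the Group R4 criterion (Corrosive), so the masonry cleaner is Group R4.
Blowing-agent compound: self-accelerating decomposition temperature 27.5 °C < 50 °C → Group R5 (Self-Reactive).
Total Group R4: 250 mL + (two 250 mL containers = 500 mL) = 750 mL.
By rail, Group R4 is Forbidden regardless of quantity.
Group R5 quantity: 950 g.
950 g ≤ 1 kg (rail limit, Group R5) — within limit.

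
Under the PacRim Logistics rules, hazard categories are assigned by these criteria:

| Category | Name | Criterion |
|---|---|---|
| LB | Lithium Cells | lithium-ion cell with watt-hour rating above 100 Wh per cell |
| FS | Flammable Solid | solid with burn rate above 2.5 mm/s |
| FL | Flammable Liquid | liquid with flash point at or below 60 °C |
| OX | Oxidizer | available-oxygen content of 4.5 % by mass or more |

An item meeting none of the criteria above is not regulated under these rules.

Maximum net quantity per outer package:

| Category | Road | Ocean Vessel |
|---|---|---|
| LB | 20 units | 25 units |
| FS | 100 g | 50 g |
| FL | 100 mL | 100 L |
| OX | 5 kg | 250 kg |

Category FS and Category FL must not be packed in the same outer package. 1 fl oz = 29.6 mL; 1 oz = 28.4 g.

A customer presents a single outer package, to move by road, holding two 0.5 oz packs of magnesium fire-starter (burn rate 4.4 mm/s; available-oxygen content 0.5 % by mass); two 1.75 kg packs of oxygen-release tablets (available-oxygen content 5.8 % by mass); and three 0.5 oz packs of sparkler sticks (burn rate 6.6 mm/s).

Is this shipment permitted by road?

Yes

The magnesium fire-starter has burn rate 4.4 mm/s, which is > 2.5 mm/s, so it is Category FS (Flammable Solid).
With available-oxygen content 5.8 % by mass (≥ 4.5 % by mass), the oxygen-release tablets fall in Category OX.
The sparkler sticks have burn rate 6.6 mm/s, which is > 2.5 mm/s, so they are Category FS (Flammable Solid).
Total Category FS: (two 0.5 oz packs = 28.4 g) + (three 0.5 oz packs = 42.6 g) = 71 g.
That is within the Category FS road limit of 100 g.
Category OX quantity: two 1.75 kg packs = 3.5 kg.
3.5 kg ≤ 5 kg (road limit, Category OX) — within limit.
The segregation rule (Category FS with Category FL) does not apply to Category FS with Category OX.
Every hazard category is within its road limit and no segregation rule is violated.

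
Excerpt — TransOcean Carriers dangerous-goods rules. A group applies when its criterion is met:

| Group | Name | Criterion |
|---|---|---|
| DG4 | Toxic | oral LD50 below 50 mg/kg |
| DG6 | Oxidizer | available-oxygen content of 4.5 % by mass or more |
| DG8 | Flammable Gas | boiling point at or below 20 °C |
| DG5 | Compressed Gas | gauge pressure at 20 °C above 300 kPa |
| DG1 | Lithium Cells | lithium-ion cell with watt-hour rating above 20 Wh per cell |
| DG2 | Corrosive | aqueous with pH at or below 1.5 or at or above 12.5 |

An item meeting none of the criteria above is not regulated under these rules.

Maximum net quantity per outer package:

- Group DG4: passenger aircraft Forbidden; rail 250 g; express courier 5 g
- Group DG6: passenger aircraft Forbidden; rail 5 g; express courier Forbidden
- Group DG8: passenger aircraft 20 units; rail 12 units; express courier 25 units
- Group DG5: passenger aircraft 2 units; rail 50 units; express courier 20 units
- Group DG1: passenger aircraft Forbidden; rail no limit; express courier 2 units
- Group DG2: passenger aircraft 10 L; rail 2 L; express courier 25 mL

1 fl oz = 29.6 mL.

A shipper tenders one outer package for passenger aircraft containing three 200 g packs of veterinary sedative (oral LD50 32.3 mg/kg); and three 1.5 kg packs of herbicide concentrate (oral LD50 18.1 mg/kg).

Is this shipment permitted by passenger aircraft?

The veterinary sedative has oral LD50 32.3 mg/kg, which is < 50 mg/kg, so it is Group DG4 (Toxic).
Oral LD50 18.1 mg/kg meets the Group DG4 criterion (Toxic), so the herbicide concentrate is Group DG4.
Group DG4 net quantity: (three 200 g packs = 600 g) + (three 1.5 kg packs = 4.5 kg) = 5.1 kg.
By passenger aircraft, Group DG4 is Forbidden regardless of quantity.

No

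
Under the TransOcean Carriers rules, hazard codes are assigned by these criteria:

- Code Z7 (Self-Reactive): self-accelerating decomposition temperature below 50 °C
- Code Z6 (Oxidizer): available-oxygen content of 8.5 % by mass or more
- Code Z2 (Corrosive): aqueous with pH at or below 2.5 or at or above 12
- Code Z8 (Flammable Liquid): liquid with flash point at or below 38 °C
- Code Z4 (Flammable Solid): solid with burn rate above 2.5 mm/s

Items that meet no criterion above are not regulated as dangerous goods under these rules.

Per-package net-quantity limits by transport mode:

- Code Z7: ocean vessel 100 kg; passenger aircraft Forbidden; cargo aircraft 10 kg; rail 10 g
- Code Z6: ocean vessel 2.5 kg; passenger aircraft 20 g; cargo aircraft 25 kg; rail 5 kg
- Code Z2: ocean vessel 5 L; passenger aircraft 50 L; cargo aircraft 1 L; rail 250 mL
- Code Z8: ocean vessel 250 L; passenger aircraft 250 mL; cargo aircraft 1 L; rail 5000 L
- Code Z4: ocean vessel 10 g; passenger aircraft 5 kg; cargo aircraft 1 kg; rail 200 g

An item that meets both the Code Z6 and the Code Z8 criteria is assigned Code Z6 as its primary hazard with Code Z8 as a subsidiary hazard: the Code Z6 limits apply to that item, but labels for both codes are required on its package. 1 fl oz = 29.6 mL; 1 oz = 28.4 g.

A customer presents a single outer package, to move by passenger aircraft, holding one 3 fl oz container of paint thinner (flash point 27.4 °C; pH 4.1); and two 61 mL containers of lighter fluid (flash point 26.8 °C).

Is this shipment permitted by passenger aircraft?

Yes

With flash point 27.4 °C (≤ 38 °C), the paint thinner falls in Code Z8.
Lighter fluid: flash point 26.8 °C ≤ 38 °C → Code Z8 (Flammable Liquid).
Total Code Z8: (one 3 fl oz container = 88.8 mL) + (two 61 mL containers = 122 mL) = 210.8 mL.
210.8 mL is within the passenger aircraft limit of 250 mL for Code Z8.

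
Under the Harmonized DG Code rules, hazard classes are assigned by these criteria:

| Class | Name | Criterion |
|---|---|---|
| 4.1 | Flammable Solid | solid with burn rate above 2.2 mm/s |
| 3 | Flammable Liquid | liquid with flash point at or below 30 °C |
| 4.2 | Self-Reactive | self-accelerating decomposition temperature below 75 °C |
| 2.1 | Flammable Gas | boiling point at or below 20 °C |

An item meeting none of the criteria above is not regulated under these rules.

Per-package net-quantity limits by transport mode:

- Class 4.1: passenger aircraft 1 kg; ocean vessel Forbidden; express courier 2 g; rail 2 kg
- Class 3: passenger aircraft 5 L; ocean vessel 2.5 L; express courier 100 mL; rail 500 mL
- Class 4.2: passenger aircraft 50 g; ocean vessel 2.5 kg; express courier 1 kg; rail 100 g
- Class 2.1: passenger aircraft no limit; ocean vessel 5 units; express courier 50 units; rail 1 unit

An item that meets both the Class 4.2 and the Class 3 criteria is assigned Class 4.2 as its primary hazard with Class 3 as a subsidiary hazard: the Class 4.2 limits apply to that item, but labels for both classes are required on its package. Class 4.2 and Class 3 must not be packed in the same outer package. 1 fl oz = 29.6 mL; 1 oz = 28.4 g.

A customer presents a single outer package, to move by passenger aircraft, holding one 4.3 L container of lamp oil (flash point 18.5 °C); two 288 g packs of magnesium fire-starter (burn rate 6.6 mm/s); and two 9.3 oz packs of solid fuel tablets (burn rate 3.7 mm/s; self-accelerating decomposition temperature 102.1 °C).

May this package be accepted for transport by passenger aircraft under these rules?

No

Flash point 18.5 °C meets the Class 3 criterion (Flammable Liquid), so the lamp oil is Class 3.
Burn rate 6.6 mm/s meets the Class 4.1 criterion (Flammable Solid), so the magnesium fire-starter is Class 4.1.
Solid fuel tablets: burn rate 3.7 mm/s > 2.2 mm/s → Class 4.1 (Flammable Solid).
Total Class 4.1: (two 288 g packs = 576 g) + (two 9.3 oz packs = 528.24 g) = 1104.24 g.
1104.24 g > 1 kg (passenger aircraft limit, Class 4.1) — over the limit.
Class 3 quantity: 4.3 L.
4.3 L is within the passenger aircraft limit of 5 L for Class 3.
The segregation rule (Class 4.2 with Class 3) does not apply to Class 4.1 with Class 3.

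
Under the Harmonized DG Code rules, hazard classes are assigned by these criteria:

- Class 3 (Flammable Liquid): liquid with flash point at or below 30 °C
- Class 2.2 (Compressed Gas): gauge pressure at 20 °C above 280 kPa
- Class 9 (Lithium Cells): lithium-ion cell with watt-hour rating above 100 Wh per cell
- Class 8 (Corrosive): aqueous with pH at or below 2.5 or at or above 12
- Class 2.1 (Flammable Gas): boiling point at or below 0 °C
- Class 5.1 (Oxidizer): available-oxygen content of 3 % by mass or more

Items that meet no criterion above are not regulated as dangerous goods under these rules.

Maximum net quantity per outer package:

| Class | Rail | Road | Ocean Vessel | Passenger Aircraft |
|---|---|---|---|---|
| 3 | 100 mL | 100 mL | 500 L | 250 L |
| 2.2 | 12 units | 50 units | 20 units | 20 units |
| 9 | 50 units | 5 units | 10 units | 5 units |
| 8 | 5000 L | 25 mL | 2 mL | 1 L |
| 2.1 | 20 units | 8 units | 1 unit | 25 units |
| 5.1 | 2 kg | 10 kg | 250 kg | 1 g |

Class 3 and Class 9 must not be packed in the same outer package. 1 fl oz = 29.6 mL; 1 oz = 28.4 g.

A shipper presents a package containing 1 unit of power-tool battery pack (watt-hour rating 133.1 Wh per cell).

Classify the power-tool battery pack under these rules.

Class 9

Power-tool battery pack: watt-hour rating 133.1 Wh per cell > 100 Wh per cell → Class 9 (Lithium Cells).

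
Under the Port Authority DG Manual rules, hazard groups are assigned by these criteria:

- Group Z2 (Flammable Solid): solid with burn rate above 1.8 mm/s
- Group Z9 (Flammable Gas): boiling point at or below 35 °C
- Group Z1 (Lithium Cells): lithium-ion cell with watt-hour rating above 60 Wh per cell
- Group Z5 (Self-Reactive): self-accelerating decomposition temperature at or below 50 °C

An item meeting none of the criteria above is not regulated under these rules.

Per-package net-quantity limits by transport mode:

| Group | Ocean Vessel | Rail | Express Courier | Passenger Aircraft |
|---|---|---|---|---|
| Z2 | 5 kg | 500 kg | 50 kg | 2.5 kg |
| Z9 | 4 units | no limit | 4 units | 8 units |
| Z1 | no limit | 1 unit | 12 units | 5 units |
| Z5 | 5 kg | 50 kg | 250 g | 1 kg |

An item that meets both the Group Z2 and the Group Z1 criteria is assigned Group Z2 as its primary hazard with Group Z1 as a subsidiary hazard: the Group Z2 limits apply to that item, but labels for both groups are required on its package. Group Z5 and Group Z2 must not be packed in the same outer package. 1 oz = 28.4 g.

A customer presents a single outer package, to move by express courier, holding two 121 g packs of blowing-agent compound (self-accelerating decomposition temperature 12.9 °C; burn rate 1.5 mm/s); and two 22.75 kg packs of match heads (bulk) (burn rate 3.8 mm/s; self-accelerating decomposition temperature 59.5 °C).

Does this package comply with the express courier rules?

No

The blowing-agent compound has self-accelerating decomposition temperature 12.9 °C, which is ≤ 50 °C, so it is Group Z5 (Self-Reactive).
With burn rate 3.8 mm/s (> 1.8 mm/s), the match heads (bulk) fall in Group Z2.
Group Z5 quantity: two 121 g packs = 242 g.
That is within the Group Z5 express courier limit of 250 g.
Group Z2 quantity: two 22.75 kg packs = 45.5 kg.
45.5 kg is within the express courier limit of 50 kg for Group Z2.
Group Z5 and Group Z2 may not share an outer package.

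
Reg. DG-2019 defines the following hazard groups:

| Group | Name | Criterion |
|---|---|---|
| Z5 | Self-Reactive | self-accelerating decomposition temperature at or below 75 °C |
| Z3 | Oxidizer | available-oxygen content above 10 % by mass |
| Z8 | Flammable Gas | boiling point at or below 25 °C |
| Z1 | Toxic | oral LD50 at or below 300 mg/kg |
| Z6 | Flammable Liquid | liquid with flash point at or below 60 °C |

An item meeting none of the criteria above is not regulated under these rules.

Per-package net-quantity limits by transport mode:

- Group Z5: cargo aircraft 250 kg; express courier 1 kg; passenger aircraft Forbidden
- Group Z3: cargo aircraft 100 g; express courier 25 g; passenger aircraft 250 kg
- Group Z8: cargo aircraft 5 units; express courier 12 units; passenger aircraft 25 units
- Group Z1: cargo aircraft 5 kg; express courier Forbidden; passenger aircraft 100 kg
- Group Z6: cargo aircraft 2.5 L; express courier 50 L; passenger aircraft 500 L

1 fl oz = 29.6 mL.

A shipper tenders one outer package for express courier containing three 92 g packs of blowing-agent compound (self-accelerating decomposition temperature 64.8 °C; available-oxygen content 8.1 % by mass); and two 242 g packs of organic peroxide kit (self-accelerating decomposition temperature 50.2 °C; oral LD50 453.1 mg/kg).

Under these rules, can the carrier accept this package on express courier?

Yes

The blowing-agent compound has self-accelerating decomposition temperature 64.8 °C, which is ≤ 75 °C, so it is Group Z5 (Self-Reactive).
The organic peroxide kit has self-accelerating decomposition temperature 50.2 °C, which is ≤ 75 °C, so it is Group Z5 (Self-Reactive).
Group Z5 net quantity: (three 92 g packs = 276 g) + (two 242 g packs = 484 g) = 760 g.
760 g ≤ 1 kg (express courier limit, Group Z5) — within limit.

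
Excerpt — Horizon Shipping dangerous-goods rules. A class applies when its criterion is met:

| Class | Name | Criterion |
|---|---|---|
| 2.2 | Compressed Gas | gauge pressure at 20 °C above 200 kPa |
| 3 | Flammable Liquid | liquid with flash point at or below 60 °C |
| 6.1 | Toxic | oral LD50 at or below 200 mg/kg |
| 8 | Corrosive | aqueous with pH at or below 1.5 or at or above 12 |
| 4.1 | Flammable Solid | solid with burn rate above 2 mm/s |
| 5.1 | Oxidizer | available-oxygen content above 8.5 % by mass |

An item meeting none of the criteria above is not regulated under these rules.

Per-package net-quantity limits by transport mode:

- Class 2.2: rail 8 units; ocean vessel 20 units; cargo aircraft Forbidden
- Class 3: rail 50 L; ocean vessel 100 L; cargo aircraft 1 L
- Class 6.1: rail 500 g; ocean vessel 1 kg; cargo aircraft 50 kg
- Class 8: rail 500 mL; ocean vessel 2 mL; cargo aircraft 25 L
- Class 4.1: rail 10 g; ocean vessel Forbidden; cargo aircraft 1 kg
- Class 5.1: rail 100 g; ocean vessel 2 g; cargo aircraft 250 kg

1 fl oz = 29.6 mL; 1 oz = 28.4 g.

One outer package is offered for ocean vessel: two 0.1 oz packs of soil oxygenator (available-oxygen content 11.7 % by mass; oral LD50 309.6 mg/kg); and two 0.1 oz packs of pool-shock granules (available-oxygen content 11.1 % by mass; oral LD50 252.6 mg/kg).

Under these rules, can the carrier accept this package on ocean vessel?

The soil oxygenator has available-oxygen content 11.7 % by mass, which is > 8.5 % by mass, so it is Class 5.1 (Oxidizer).
Available-oxygen content 11.1 % by mass meets the Class 5.1 criterion (Oxidizer), so the pool-shock granules are Class 5.1.
Class 5.1 net quantity: (two 0.1 oz packs = 5.68 g) + (two 0.1 oz packs = 5.68 g) = 11.36 g.
11.36 g exceeds the ocean vessel limit of 2 g for Class 5.1.

No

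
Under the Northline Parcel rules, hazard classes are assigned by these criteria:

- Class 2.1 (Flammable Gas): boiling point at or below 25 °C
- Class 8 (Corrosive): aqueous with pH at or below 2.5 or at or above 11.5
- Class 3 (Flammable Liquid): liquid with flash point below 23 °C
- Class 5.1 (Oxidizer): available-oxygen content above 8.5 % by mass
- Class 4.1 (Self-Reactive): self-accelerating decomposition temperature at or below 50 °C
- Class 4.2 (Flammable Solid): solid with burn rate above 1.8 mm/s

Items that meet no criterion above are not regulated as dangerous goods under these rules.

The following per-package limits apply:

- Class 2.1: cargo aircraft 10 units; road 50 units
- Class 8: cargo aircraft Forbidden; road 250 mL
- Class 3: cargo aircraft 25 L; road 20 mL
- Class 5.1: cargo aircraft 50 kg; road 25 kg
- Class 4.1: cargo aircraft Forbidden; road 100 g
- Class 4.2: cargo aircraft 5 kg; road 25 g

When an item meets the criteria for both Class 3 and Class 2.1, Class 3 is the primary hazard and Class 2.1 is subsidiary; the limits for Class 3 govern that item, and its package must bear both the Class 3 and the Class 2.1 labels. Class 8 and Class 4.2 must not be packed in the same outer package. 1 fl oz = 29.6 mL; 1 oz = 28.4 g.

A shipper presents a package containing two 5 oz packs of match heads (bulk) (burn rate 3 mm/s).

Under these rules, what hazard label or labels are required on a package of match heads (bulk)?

Class 4.2

With burn rate 3 mm/s (> 1.8 mm/s), the match heads (bulk) fall in Class 4.2.
Only the Class 4.2 label is required.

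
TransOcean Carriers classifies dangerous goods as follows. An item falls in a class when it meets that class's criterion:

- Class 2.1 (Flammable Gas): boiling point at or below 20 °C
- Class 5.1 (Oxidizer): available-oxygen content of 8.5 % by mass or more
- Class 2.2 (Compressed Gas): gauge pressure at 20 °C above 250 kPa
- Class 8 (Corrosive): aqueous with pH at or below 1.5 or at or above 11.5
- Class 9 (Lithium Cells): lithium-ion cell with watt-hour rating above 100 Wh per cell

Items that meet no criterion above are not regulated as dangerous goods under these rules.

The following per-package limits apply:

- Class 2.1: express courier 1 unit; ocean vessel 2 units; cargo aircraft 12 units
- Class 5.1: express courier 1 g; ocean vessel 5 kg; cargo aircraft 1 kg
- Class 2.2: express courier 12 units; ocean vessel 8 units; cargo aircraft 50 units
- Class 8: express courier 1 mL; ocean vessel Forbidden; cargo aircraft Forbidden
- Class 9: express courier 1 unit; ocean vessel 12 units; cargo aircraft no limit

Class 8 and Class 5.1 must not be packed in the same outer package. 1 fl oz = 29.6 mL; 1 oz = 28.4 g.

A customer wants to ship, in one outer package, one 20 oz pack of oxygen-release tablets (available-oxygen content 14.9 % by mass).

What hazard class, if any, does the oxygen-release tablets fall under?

Oxygen-release tablets: available-oxygen content 14.9 % by mass ≥ 8.5 % by mass → Class 5.1 (Oxidizer).

Class 5.1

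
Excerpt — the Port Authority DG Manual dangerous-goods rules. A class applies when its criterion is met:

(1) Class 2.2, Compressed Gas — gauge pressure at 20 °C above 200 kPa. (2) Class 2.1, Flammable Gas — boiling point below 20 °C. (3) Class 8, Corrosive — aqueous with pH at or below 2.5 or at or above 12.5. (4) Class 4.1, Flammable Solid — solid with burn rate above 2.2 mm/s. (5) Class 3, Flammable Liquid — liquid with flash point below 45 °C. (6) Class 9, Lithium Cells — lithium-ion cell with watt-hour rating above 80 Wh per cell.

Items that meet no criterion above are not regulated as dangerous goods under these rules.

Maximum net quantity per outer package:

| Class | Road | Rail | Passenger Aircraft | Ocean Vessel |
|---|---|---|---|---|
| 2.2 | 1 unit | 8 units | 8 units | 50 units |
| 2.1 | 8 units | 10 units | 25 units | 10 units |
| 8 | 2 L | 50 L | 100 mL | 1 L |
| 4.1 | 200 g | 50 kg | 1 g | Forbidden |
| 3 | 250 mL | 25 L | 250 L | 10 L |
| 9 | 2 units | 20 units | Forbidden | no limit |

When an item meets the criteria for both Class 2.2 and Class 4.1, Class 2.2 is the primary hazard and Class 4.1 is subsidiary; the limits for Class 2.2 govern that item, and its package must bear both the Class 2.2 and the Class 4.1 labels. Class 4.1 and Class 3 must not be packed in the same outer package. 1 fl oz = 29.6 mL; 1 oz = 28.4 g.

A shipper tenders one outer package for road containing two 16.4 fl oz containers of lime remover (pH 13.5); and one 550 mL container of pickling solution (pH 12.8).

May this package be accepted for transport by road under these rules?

Yes

The lime remover has pH 13.5, which is ≥ 12.5, so it is Class 8 (Corrosive).
With pH 12.8 (≥ 12.5), the pickling solution falls in Class 8.
Total Class 8: (two 16.4 fl oz containers = 970.88 mL) + 550 mL = 1520.88 mL.
1520.88 mL is within the road limit of 2 L for Class 8.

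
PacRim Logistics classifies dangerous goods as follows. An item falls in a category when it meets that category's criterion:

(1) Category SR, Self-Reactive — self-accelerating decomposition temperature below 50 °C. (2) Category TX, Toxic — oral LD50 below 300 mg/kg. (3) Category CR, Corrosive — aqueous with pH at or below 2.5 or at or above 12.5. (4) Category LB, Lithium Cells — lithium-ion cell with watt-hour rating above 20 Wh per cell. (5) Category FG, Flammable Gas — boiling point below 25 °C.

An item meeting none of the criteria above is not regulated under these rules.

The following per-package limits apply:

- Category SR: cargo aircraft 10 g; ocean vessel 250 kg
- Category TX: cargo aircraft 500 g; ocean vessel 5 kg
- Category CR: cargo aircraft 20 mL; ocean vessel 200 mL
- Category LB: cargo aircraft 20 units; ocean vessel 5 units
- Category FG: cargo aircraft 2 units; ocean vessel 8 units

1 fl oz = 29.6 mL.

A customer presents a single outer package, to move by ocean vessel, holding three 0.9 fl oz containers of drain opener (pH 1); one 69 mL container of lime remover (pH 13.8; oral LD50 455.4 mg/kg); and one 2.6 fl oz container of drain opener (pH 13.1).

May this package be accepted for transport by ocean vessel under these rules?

With pH 1 (≤ 2.5), the drain opener falls in Category CR.
With pH 13.8 (≥ 12.5), the lime remover falls in Category CR.
Drain opener: pH 13.1 ≥ 12.5 → Category CR (Corrosive).
Category CR net quantity: (three 0.9 fl oz containers = 79.92 mL) + 69 mL + (one 2.6 fl oz container = 76.96 mL) = 225.88 mL.
225.88 mL > 200 mL (ocean vessel limit, Category CR) — over the limit.

No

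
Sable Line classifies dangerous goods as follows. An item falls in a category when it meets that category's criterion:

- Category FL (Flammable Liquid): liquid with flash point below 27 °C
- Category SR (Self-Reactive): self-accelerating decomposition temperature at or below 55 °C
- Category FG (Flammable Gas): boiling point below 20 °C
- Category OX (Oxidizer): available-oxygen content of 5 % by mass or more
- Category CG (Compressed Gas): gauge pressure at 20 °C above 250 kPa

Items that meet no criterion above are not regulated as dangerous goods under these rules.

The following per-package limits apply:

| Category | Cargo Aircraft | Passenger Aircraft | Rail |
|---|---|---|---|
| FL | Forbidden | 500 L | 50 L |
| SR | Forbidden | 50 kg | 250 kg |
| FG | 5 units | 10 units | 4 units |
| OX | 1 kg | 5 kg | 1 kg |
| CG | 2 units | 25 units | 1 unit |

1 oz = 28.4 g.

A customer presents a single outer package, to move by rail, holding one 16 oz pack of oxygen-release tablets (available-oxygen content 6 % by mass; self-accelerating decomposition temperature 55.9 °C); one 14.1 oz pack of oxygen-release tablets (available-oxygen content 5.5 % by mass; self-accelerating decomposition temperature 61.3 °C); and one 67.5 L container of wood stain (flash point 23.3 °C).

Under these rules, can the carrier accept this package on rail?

Oxygen-release tablets: available-oxygen content 6 % by mass ≥ 5 % by mass → Category OX (Oxidizer).
Available-oxygen content 5.5 % by mass meets the Category OX criterion (Oxidizer), so the oxygen-release tablets are Category OX.
Wood stain: flash point 23.3 °C < 27 °C → Category FL (Flammable Liquid).
Total Category OX: (one 16 oz pack = 454.4 g) + (one 14.1 oz pack = 400.44 g) = 854.84 g.
854.84 g is within the rail limit of 1 kg for Category OX.
Category FL quantity: 67.5 L.
That exceeds the Category FL rail limit of 50 L.

No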